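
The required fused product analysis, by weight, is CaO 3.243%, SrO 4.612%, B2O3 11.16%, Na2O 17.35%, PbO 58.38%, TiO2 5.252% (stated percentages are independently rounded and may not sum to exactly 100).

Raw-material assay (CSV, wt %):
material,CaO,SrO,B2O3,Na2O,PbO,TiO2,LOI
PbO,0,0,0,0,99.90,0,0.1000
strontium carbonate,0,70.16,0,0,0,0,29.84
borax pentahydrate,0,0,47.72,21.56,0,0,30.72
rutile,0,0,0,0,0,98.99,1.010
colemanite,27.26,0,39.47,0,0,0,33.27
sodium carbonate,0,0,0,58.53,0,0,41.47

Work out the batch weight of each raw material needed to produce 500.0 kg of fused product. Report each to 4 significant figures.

Batch per 500.0 kg fused product:
  PbO: 292.2 kg
  strontium carbonate: 32.87 kg
  borax pentahydrate: 67.73 kg
  rutile: 26.53 kg
  colemanite: 59.48 kg
  sodium carbonate: 123.3 kg
Total batch = 602.1 kg; LOI loss = 102.1 kg; yield = 83.04%

Every computation runs at full precision from first step to last; in-progress results appear rounded off to 4 significant digits between the steps. Each reported result carries a single rounding — the derived quantities, which include LOI, six oxide percentages, totals, glass mass, yield, are carried at exact precision, as written in the question or the answer, from the batch weights per 500.0 kg of glass.
Oxide mass targets, per 500.0 kg fused product:
  CaO: 3.243% × 500.0 = 16.22 kg
  SrO: 4.612% × 500.0 = 23.06 kg
  B2O3: 11.16% × 500.0 = 55.80 kg
  Na2O: 17.35% × 500.0 = 86.75 kg
  PbO: 58.38% × 500.0 = 291.9 kg
  TiO2: 5.252% × 500.0 = 26.26 kg
Verifying the oxide balance from the weights as reported, for the quoted basis mass (sum by sum, the targets are met modulo rounding of the values):
  CaO: 59.48·0.2726 = 16.21 kg (target 16.22 kg)
  SrO: 32.87·0.7016 = 23.06 kg (target 23.06 kg)
  B2O3: 67.73·0.4772 + 59.48·0.3947 = 55.80 kg (target 55.80 kg)
  Na2O: 67.73·0.2156 + 123.3·0.5853 = 86.77 kg (target 86.75 kg)
  PbO: 292.2·0.9990 = 291.9 kg (target 291.9 kg)
  TiO2: 26.53·0.9899 = 26.26 kg (target 26.26 kg)
The glass-mass cross-check: total charge less LOI = 500.0 kg (per-oxide target masses sum to 500.0 kg; against the stated basis, 500.0 kg — deltas are rounding alone).
Whole-batch sum: Σ batch = 602.1 kg; the LOI term Σ batch·LOI equals 102.1 kg; glass ÷ batch gives a yield of 83.04%.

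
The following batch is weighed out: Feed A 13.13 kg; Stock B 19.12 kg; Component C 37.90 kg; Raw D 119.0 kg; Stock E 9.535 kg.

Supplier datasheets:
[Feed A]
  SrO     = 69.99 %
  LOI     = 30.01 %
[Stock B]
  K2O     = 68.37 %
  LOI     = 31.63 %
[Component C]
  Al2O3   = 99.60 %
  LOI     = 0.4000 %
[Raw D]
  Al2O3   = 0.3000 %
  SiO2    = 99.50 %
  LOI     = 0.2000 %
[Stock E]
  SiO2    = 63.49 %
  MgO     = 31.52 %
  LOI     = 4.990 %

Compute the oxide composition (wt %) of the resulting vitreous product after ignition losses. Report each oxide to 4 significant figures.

Mid-chain values are displayed, rounded to 4 significant digits, at each printed step. Each numeric step holds exact precision from first step to last — a single rounding produces every reported figure. Derived quantities are rebuilt at full float precision (LOI, yield, totals, the five compositions, net glass mass) using the weight values on 187.8 kg of glass, as set out in question or answer.
Oxide masses out of the charge:
  Al2O3: 37.90·0.9960 + 119.0·0.003000 = 38.11 kg
  SrO: 13.13·0.6999 = 9.190 kg
  K2O: 19.12·0.6837 = 13.07 kg
  SiO2: 119.0·0.9950 + 9.535·0.6349 = 124.5 kg
  MgO: 9.535·0.3152 = 3.005 kg
LOI: 13.13·0.3001 + 19.12·0.3163 + 37.90·0.004000 + 119.0·0.002000 + 9.535·0.04990 = 10.85 kg
The glass mass, total less LOI, = 198.7 − 10.85 = 187.8 kg (the oxide masses sum to this)
each oxide over glass, ×100, is wt %

Glass mass = 187.8 kg (batch 198.7 − LOI 10.85).
Composition: Al2O3 20.29%, SrO 4.893%, K2O 6.960%, SiO2 66.26%, MgO 1.600%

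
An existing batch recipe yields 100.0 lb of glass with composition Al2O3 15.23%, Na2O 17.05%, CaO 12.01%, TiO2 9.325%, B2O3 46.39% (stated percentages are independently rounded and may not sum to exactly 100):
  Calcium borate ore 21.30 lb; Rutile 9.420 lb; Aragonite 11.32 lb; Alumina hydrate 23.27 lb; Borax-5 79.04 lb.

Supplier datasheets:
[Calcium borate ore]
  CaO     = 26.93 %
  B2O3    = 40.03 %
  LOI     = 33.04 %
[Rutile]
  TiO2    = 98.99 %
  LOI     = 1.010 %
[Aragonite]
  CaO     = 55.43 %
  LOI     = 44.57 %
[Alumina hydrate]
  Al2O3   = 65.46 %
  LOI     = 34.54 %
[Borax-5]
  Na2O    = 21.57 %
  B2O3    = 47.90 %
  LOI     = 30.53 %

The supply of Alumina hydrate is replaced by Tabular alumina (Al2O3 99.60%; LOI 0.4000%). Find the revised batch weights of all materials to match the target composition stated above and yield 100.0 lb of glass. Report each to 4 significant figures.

Revised batch per 100.0 lb glass:
  Calcium borate ore: 21.30 lb
  Rutile: 9.420 lb
  Aragonite: 11.32 lb
  Tabular alumina: 15.29 lb
  Borax-5: 79.04 lb
Total batch = 136.4 lb; LOI loss = 36.37 lb

Working values are displayed, with 4-significant-figure rounding, alongside each step. Every computation carries exact precision end to end. Exactly one rounding is applied to every reported result; the derived quantities (the yield, ignition loss, the five compositions, glass mass, totals) are carried in exact precision starting from the weights at 100.0 lb of glass, precisely as stated by the problem or answer text.
Oxide mass targets, per 100.0 lb glass:
  Al2O3: 15.23% × 100.0 = 15.23 lb
  Na2O: 17.05% × 100.0 = 17.05 lb
  CaO: 12.01% × 100.0 = 12.01 lb
  TiO2: 9.325% × 100.0 = 9.325 lb
  B2O3: 46.39% × 100.0 = 46.39 lb
Per-oxide balance check applying the batch weights above, on the stated basis (oxide sums agree with the targets within answer rounding):
  Al2O3: 15.29·0.9960 = 15.23 lb (target 15.23 lb)
  Na2O: 79.04·0.2157 = 17.05 lb (target 17.05 lb)
  CaO: 21.30·0.2693 + 11.32·0.5543 = 12.01 lb (target 12.01 lb)
  TiO2: 9.420·0.9899 = 9.325 lb (target 9.325 lb)
  B2O3: 21.30·0.4003 + 79.04·0.4790 = 46.39 lb (target 46.39 lb)
Glass-mass sanity pass: total batch − LOI = 100.0 lb (oxide target masses add up to 100.0 lb; versus the stated basis of 100.0 lb — a pure rounding effect).
Whole-batch sum: Σ batch = 136.4 lb; ignition loss, Σ(batch × LOI) = 36.37 lb; the yield ratio, glass ÷ batch: 73.33%.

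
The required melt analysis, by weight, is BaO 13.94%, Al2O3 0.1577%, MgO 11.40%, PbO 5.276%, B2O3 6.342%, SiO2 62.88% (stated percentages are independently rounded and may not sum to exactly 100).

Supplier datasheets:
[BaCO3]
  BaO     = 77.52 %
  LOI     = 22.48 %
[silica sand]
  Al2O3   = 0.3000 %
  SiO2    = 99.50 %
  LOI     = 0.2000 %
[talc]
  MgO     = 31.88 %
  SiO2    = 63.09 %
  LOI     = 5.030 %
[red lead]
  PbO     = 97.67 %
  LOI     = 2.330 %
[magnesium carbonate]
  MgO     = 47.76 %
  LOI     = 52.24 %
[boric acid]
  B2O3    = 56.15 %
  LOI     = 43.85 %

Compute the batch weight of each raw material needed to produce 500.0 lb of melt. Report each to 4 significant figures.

The whole derivation keeps full precision through every step; in-progress results are printed rounded off to 4 significant digits across the worked steps; every reported number receives exactly one rounding; all derived quantities are re-derived from the weighed amounts at 500.0 lb of glass in exact precision (ignition loss, six oxide percentages, totals, yield, net glass mass) as quoted within problem or answer.
Target oxide masses per 500.0 lb melt:
  BaO: 13.94% × 500.0 = 69.70 lb
  Al2O3: 0.1577% × 500.0 = 0.7885 lb
  MgO: 11.40% × 500.0 = 57.00 lb
  PbO: 5.276% × 500.0 = 26.38 lb
  B2O3: 6.342% × 500.0 = 31.71 lb
  SiO2: 62.88% × 500.0 = 314.4 lb
Balance tally, oxide-wise, on the weights just shown, on the stated basis (each sum matches its target mass within answer rounding):
  BaO: 89.91·0.7752 = 69.70 lb (target 69.70 lb)
  Al2O3: 262.8·0.003000 = 0.7884 lb (target 0.7885 lb)
  MgO: 83.82·0.3188 + 63.40·0.4776 = 57.00 lb (target 57.00 lb)
  PbO: 27.01·0.9767 = 26.38 lb (target 26.38 lb)
  B2O3: 56.47·0.5615 = 31.71 lb (target 31.71 lb)
  SiO2: 262.8·0.9950 + 83.82·0.6309 = 314.4 lb (target 314.4 lb)
Auditing the glass mass value: Σ batch − LOI loss = 499.9 lb (per-oxide target masses sum to 500.0 lb; the stated basis being 500.0 lb — any gap is answer rounding).
Adding the batch up: Σ batch = 583.4 lb; the LOI term Σ batch·LOI equals 83.47 lb; the yield ratio, glass ÷ batch: 85.69%.

Batch per 500.0 lb melt:
  BaCO3: 89.91 lb
  silica sand: 262.8 lb
  talc: 83.82 lb
  red lead: 27.01 lb
  magnesium carbonate: 63.40 lb
  boric acid: 56.47 lb
Total batch = 583.4 lb; LOI loss = 83.47 lb; yield = 85.69%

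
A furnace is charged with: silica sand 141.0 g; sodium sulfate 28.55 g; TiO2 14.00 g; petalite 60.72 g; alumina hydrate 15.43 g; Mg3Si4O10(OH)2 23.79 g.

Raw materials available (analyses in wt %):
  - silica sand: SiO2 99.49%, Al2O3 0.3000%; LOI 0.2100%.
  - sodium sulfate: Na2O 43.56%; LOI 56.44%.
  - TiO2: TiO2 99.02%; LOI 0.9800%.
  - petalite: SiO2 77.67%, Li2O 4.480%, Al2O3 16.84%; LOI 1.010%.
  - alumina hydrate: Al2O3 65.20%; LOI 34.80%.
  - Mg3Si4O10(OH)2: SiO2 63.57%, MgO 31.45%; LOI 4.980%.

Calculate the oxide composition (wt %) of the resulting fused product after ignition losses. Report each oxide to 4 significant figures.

Intermediates appear with 4-significant-figure rounding on the page — all arithmetic carries exact precision from start to finish — each reported number includes exactly one rounding. All derived quantities are computed at exact precision (ignition loss, the yield, totals, glass mass, the six compositions) from the weighed amounts for 259.8 g of glass exactly as shown in either problem or answer.
What the batch supplies per oxide:
  SiO2: 141.0·0.9949 + 60.72·0.7767 + 23.79·0.6357 = 202.6 g
  Na2O: 28.55·0.4356 = 12.44 g
  MgO: 23.79·0.3145 = 7.482 g
  Li2O: 60.72·0.04480 = 2.720 g
  TiO2: 14.00·0.9902 = 13.86 g
  Al2O3: 141.0·0.003000 + 60.72·0.1684 + 15.43·0.6520 = 20.71 g
LOI: 141.0·0.002100 + 28.55·0.5644 + 14.00·0.009800 + 60.72·0.01010 + 15.43·0.3480 + 23.79·0.04980 = 23.71 g
Resulting glass, batch − LOI: 283.5 − 23.71 = 259.8 g (= Σ oxide masses)
percent by weight: oxide/glass ×100

Glass mass = 259.8 g (batch 283.5 − LOI 23.71).
Composition: SiO2 77.98%, Na2O 4.787%, MgO 2.880%, Li2O 1.047%, TiO2 5.336%, Al2O3 7.972%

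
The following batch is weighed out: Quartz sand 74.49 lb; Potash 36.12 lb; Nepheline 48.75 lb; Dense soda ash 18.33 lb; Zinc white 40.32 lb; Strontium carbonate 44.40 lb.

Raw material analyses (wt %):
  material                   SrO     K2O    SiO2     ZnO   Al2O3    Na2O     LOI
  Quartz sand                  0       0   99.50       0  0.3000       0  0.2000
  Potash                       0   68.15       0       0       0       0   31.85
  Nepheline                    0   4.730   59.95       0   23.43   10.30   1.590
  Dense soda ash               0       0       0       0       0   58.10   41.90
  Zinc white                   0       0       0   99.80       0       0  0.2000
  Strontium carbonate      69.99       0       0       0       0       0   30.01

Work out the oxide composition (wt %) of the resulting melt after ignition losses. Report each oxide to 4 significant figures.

Glass mass = 228.9 lb (batch 262.4 − LOI 33.51).
Composition: SrO 13.58%, K2O 11.76%, SiO2 45.15%, ZnO 17.58%, Al2O3 5.088%, Na2O 6.846%

Values along the way are displayed (rounded to 4 significant digits) at each printed step; every computation runs at exact precision all the way through; each reported value receives exactly one rounding — the derived quantities are computed at full precision (ignition loss, net glass mass, the yield, the totals, the six compositions) starting from the weights per 228.9 lb of glass, as given in the question or the answer.
Per-oxide mass from batch:
  SrO: 44.40·0.6999 = 31.08 lb
  K2O: 36.12·0.6815 + 48.75·0.04730 = 26.92 lb
  SiO2: 74.49·0.9950 + 48.75·0.5995 = 103.3 lb
  ZnO: 40.32·0.9980 = 40.24 lb
  Al2O3: 74.49·0.003000 + 48.75·0.2343 = 11.65 lb
  Na2O: 48.75·0.1030 + 18.33·0.5810 = 15.67 lb
LOI: 74.49·0.002000 + 36.12·0.3185 + 48.75·0.01590 + 18.33·0.4190 + 40.32·0.002000 + 44.40·0.3001 = 33.51 lb
Net of LOI, the glass mass = 262.4 − 33.51 = 228.9 lb (equal to the oxide-mass sum)
each oxide over glass, ×100, is wt %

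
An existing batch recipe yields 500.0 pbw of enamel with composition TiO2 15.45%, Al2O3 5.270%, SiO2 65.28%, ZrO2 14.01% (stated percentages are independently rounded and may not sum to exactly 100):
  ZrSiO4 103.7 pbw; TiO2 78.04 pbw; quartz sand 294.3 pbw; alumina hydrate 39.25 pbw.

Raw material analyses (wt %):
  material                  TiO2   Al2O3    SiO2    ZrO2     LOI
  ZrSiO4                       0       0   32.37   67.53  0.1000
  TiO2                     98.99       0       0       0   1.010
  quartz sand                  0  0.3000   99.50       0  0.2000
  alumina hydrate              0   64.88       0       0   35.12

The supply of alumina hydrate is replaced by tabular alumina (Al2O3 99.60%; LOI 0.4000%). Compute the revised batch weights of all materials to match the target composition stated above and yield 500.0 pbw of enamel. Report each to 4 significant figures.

Revised batch per 500.0 pbw enamel:
  ZrSiO4: 103.7 pbw
  TiO2: 78.04 pbw
  quartz sand: 294.3 pbw
  tabular alumina: 25.57 pbw
Total batch = 501.6 pbw; LOI loss = 1.583 pbw

Exact precision is carried all the way through — values along the way appear, rounded to 4 significant digits, in the working — each reported result receives exactly one rounding — derived quantities (yield, net glass mass, the totals, ignition loss, four oxide percentages) are computed at full float precision from the weighed amounts on 500.0 pbw of glass as they appear in either problem or answer.
Per-oxide target masses for 500.0 pbw enamel:
  TiO2: 15.45% × 500.0 = 77.25 pbw
  Al2O3: 5.270% × 500.0 = 26.35 pbw
  SiO2: 65.28% × 500.0 = 326.4 pbw
  ZrO2: 14.01% × 500.0 = 70.05 pbw
Balance tally, oxide-wise, applying the batch weights above, relative to the basis at hand (every target is met by its sum exact up to rounding of places):
  TiO2: 78.04·0.9899 = 77.25 pbw (target 77.25 pbw)
  Al2O3: 294.3·0.003000 + 25.57·0.9960 = 26.35 pbw (target 26.35 pbw)
  SiO2: 103.7·0.3237 + 294.3·0.9950 = 326.4 pbw (target 326.4 pbw)
  ZrO2: 103.7·0.6753 = 70.03 pbw (target 70.05 pbw)
Glass mass check: total batch − LOI = 500.0 pbw (the Σ of target masses is 500.0 pbw; with the basis standing at 500.0 pbw — rounding explains the deltas).
Adding the batch up: Σ batch = 501.6 pbw; LOI loss = Σ batch·LOI = 1.583 pbw; yield: glass divided by total = 99.68%.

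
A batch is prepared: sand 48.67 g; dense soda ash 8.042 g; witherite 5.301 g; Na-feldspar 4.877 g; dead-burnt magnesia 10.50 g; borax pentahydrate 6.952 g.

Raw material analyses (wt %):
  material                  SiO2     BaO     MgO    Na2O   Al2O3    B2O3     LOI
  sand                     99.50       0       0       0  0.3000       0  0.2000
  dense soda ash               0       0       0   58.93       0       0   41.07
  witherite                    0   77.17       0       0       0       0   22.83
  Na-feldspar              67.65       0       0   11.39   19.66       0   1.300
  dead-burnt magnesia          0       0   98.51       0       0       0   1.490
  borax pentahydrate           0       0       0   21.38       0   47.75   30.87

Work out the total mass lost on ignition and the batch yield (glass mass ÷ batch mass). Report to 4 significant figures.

LOI loss = 6.976 g; glass = 77.37 g; yield = 91.73%

Each numeric step keeps full precision from first step to last; working values appear, with 4-significant-digit rounding, on the page — a single rounding finalizes every reported value; derived quantities, including totals, six oxide percentages, ignition loss, net glass mass, the yield, are computed from the batch weights per 77.37 g of glass at full precision, exactly as printed in the problem or the answer.
Material-by-material LOI:
  sand: 48.67 × 0.002000 = 0.09734 g
  dense soda ash: 8.042 × 0.4107 = 3.303 g
  witherite: 5.301 × 0.2283 = 1.210 g
  Na-feldspar: 4.877 × 0.01300 = 0.06340 g
  dead-burnt magnesia: 10.50 × 0.01490 = 0.1565 g
  borax pentahydrate: 6.952 × 0.3087 = 2.146 g
Total LOI = 6.976 g
Glass = batch − LOI = 84.34 − 6.976 = 77.37 g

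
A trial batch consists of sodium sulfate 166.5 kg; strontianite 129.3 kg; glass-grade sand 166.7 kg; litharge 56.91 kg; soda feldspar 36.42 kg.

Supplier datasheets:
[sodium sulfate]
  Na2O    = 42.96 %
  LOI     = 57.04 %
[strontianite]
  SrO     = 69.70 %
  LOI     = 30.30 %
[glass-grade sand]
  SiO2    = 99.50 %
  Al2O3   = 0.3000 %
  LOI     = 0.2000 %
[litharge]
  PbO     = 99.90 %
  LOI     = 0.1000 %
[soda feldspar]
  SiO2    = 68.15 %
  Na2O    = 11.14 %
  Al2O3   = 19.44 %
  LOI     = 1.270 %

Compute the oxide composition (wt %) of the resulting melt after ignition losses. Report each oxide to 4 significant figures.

All arithmetic runs at full float precision in all steps. Values along the way are shown rounded to four significant figures at each printed step; every reported value takes just one rounding; the derived quantities (the yield, the five compositions, LOI, net glass mass, totals) are rebuilt in full precision using the weight values for 420.8 kg of glass as they appear in the question or the answer.
Delivered oxide masses:
  SiO2: 166.7·0.9950 + 36.42·0.6815 = 190.7 kg
  Na2O: 166.5·0.4296 + 36.42·0.1114 = 75.59 kg
  SrO: 129.3·0.6970 = 90.12 kg
  PbO: 56.91·0.9990 = 56.85 kg
  Al2O3: 166.7·0.003000 + 36.42·0.1944 = 7.580 kg
LOI: 166.5·0.5704 + 129.3·0.3030 + 166.7·0.002000 + 56.91·0.001000 + 36.42·0.01270 = 135.0 kg
batch − LOI leaves glass = 555.8 − 135.0 = 420.8 kg (the oxide masses sum to this)
each wt % is 100 × oxide ÷ glass

Glass mass = 420.8 kg (batch 555.8 − LOI 135.0).
Composition: SiO2 45.31%, Na2O 17.96%, SrO 21.42%, PbO 13.51%, Al2O3 1.801%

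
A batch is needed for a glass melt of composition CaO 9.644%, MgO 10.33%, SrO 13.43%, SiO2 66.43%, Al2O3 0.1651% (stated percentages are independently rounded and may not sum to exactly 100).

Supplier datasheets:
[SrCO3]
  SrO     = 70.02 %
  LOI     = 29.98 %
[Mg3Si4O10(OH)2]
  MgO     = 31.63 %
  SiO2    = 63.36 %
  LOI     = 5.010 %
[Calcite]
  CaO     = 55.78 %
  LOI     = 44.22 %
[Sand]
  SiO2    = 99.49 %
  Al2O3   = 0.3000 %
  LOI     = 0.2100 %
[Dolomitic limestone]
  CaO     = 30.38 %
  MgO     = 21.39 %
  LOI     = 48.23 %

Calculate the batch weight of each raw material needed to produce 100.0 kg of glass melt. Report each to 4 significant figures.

Values along the way appear with 4-significant-figure rounding in the printout. The working math keeps full float precision from first step to last — each reported number is rounded once only; the derived quantities, including five oxide percentages, the totals, glass mass, the yield, ignition loss, are re-derived from the batch weights at 100.0 kg of glass at full float precision, exactly as shown in the question or the answer.
Oxide-by-oxide targets in 100.0 kg glass melt:
  CaO: 9.644% × 100.0 = 9.644 kg
  MgO: 10.33% × 100.0 = 10.33 kg
  SrO: 13.43% × 100.0 = 13.43 kg
  SiO2: 66.43% × 100.0 = 66.43 kg
  Al2O3: 0.1651% × 100.0 = 0.1651 kg
Checking each oxide sum using the reported weights, relative to the basis at hand (sums match the target masses given rounding of the digits):
  CaO: 5.830·0.5578 + 21.04·0.3038 = 9.644 kg (target 9.644 kg)
  MgO: 18.43·0.3163 + 21.04·0.2139 = 10.33 kg (target 10.33 kg)
  SrO: 19.18·0.7002 = 13.43 kg (target 13.43 kg)
  SiO2: 18.43·0.6336 + 55.03·0.9949 = 66.43 kg (target 66.43 kg)
  Al2O3: 55.03·0.003000 = 0.1651 kg (target 0.1651 kg)
Glass-mass closure: batch Σ − ignition loss = 100.0 kg (targets for the oxides total 100.0 kg; against the stated basis, 100.0 kg — differing by rounding only).
Batch total: Σ batch = 119.5 kg; the LOI term Σ batch·LOI equals 19.51 kg; yield = glass ÷ total batch = 83.67%.

Batch per 100.0 kg glass melt:
  SrCO3: 19.18 kg
  Mg3Si4O10(OH)2: 18.43 kg
  Calcite: 5.830 kg
  Sand: 55.03 kg
  Dolomitic limestone: 21.04 kg
Total batch = 119.5 kg; LOI loss = 19.51 kg; yield = 83.67%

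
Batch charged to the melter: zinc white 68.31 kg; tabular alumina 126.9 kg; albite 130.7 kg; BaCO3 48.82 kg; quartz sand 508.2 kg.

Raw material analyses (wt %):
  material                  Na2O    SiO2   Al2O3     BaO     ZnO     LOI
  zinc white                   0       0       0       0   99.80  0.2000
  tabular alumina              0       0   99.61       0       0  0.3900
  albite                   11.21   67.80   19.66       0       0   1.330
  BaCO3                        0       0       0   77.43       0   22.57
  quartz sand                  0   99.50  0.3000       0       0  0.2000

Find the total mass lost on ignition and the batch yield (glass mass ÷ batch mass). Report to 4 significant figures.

The whole derivation keeps full precision end to end — mid-chain values are shown rounded to four significant figures in the printout — a single rounding finalizes every reported number; derived quantities are computed at full precision (glass mass, totals, LOI, yield, five oxide percentages) using the weight values at 868.5 kg of glass as quoted within the problem or the answer.
Per-material ignition loss:
  zinc white: 68.31 × 0.002000 = 0.1366 kg
  tabular alumina: 126.9 × 0.003900 = 0.4949 kg
  albite: 130.7 × 0.01330 = 1.738 kg
  BaCO3: 48.82 × 0.2257 = 11.02 kg
  quartz sand: 508.2 × 0.002000 = 1.016 kg
Total LOI = 14.40 kg
Glass = batch − LOI = 882.9 − 14.40 = 868.5 kg

LOI loss = 14.40 kg; glass = 868.5 kg; yield = 98.37%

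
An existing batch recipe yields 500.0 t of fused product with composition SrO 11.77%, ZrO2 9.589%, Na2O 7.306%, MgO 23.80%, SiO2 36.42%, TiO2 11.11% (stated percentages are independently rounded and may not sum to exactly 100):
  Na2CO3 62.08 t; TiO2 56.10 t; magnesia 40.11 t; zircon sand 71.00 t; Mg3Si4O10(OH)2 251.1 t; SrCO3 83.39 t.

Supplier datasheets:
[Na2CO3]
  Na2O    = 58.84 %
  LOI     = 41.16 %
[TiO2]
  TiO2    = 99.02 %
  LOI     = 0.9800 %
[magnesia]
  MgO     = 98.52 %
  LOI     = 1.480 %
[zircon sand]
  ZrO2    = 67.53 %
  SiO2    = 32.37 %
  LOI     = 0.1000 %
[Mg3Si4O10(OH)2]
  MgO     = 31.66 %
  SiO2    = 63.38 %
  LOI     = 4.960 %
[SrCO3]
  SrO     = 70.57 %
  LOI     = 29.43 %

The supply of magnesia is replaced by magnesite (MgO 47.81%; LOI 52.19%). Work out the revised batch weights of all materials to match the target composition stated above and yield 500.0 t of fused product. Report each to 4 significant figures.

Revised batch per 500.0 t fused product:
  Na2CO3: 62.08 t
  TiO2: 56.10 t
  magnesite: 82.65 t
  zircon sand: 71.00 t
  Mg3Si4O10(OH)2: 251.1 t
  SrCO3: 83.39 t
Total batch = 606.3 t; LOI loss = 106.3 t

All internal work holds exact precision all the way through; working values appear with 4-significant-figure rounding in the working. Every reported number is rounded a single time — derived quantities are carried using the weight values for 500.0 t of glass at full precision (ignition loss, totals, six oxide percentages, yield, glass mass), exactly as printed in either problem or answer.
Target masses of each oxide per 500.0 t fused product:
  SrO: 11.77% × 500.0 = 58.85 t
  ZrO2: 9.589% × 500.0 = 47.94 t
  Na2O: 7.306% × 500.0 = 36.53 t
  MgO: 23.80% × 500.0 = 119.0 t
  SiO2: 36.42% × 500.0 = 182.1 t
  TiO2: 11.11% × 500.0 = 55.55 t
Sums-versus-targets review on the weights just shown, against the basis in use (delivered sums recover each target inside rounding margins):
  SrO: 83.39·0.7057 = 58.85 t (target 58.85 t)
  ZrO2: 71.00·0.6753 = 47.95 t (target 47.94 t)
  Na2O: 62.08·0.5884 = 36.53 t (target 36.53 t)
  MgO: 82.65·0.4781 + 251.1·0.3166 = 119.0 t (target 119.0 t)
  SiO2: 71.00·0.3237 + 251.1·0.6338 = 182.1 t (target 182.1 t)
  TiO2: 56.10·0.9902 = 55.55 t (target 55.55 t)
Glass mass check: the batch minus its LOI: 500.0 t (oxide target masses add up to 500.0 t; with the basis standing at 500.0 t — gaps are rounding artifacts).
Summing the batch: Σ batch = 606.3 t; loss to ignition Σ batch·LOI = 106.3 t; yield: glass divided by total = 82.47%.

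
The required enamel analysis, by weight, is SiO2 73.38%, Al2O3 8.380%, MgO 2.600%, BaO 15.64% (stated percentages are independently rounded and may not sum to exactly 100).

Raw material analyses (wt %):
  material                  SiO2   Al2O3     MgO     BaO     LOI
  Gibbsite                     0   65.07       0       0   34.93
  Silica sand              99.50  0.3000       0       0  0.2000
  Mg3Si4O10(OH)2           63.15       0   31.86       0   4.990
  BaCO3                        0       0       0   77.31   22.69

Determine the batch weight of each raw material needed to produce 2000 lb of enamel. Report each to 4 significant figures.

Each numeric step keeps full float precision in every operation — mid-chain values are printed rounded to 4 significant digits within the worked lines — every reported figure is rounded exactly once — all derived quantities are carried at exact precision (four oxide percentages, net glass mass, yield, totals, LOI) from the weighed amounts on 2000 lb of glass, as written in problem or answer.
Oxide-by-oxide targets in 2000 lb enamel:
  SiO2: 73.38% × 2000 = 1468 lb
  Al2O3: 8.380% × 2000 = 167.6 lb
  MgO: 2.600% × 2000 = 52.00 lb
  BaO: 15.64% × 2000 = 312.8 lb
Balance tally, oxide-wise, per the reported batch figures, per the basis as stated (sum by sum, the targets are met once rounding is allowed for):
  SiO2: 1371·0.9950 + 163.2·0.6315 = 1467 lb (target 1468 lb)
  Al2O3: 251.2·0.6507 + 1371·0.003000 = 167.6 lb (target 167.6 lb)
  MgO: 163.2·0.3186 = 52.00 lb (target 52.00 lb)
  BaO: 404.6·0.7731 = 312.8 lb (target 312.8 lb)
Glass mass check: batch total minus LOI = 2000 lb (the targets, summed, come to 2000 lb; versus the stated basis of 2000 lb — differing by rounding only).
Adding the batch up: Σ batch = 2190 lb; the LOI term Σ batch·LOI equals 190.4 lb; yield = glass ÷ total batch = 91.30%.

Batch per 2000 lb enamel:
  Gibbsite: 251.2 lb
  Silica sand: 1371 lb
  Mg3Si4O10(OH)2: 163.2 lb
  BaCO3: 404.6 lb
Total batch = 2190 lb; LOI loss = 190.4 lb; yield = 91.30%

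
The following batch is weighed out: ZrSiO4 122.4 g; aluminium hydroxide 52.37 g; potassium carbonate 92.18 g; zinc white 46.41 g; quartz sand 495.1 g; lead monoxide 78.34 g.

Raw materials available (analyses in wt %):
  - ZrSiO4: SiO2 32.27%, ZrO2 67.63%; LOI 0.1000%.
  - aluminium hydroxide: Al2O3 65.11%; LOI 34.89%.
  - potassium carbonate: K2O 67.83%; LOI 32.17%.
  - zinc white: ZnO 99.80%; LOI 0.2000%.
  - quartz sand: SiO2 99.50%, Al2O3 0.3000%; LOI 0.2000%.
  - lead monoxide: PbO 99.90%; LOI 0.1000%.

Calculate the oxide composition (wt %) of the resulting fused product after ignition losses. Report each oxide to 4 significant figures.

Glass mass = 837.6 g (batch 886.8 − LOI 49.21).
Composition: SiO2 63.53%, ZrO2 9.883%, K2O 7.465%, PbO 9.344%, Al2O3 4.248%, ZnO 5.530%

Each numeric step holds full precision at all times — in-progress results are displayed, rounded to 4 significant figures, in the printout — every reported number is rounded only once — all derived quantities (totals, six oxide percentages, the yield, ignition loss, net glass mass) are recomputed at full float precision from the weighed amounts per 837.6 g of glass, as given in problem or answer.
What the batch supplies per oxide:
  SiO2: 122.4·0.3227 + 495.1·0.9950 = 532.1 g
  ZrO2: 122.4·0.6763 = 82.78 g
  K2O: 92.18·0.6783 = 62.53 g
  PbO: 78.34·0.9990 = 78.26 g
  Al2O3: 52.37·0.6511 + 495.1·0.003000 = 35.58 g
  ZnO: 46.41·0.9980 = 46.32 g
LOI: 122.4·0.001000 + 52.37·0.3489 + 92.18·0.3217 + 46.41·0.002000 + 495.1·0.002000 + 78.34·0.001000 = 49.21 g
Glass = total batch minus LOI = 886.8 − 49.21 = 837.6 g (= the summed oxide contributions)
wt % = oxide mass / glass mass × 100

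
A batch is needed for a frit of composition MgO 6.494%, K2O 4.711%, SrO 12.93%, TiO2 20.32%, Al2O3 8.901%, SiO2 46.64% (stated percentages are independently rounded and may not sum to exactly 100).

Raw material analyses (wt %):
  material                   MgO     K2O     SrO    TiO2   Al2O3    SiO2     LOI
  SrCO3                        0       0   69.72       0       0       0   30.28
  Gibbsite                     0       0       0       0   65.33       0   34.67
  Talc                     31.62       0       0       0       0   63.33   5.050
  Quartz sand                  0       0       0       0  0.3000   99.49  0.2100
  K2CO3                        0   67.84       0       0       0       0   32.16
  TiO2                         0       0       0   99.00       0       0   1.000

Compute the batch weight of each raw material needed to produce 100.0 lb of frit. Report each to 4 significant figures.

Batch per 100.0 lb frit:
  SrCO3: 18.55 lb
  Gibbsite: 13.47 lb
  Talc: 20.54 lb
  Quartz sand: 33.81 lb
  K2CO3: 6.944 lb
  TiO2: 20.53 lb
Total batch = 113.8 lb; LOI loss = 13.83 lb; yield = 87.85%

Working values are shown (rounded to 4 significant digits) across the worked steps. All internal work maintains full precision from first step to last; each reported figure sees exactly one rounding — the derived quantities, including the totals, yield, the six compositions, net glass mass, ignition loss, are re-derived starting from the weights per 100.0 lb of glass in full precision, exactly as printed in the problem or answer text.
Oxide mass targets, per 100.0 lb frit:
  MgO: 6.494% × 100.0 = 6.494 lb
  K2O: 4.711% × 100.0 = 4.711 lb
  SrO: 12.93% × 100.0 = 12.93 lb
  TiO2: 20.32% × 100.0 = 20.32 lb
  Al2O3: 8.901% × 100.0 = 8.901 lb
  SiO2: 46.64% × 100.0 = 46.64 lb
Mass-balance tally per oxide from the weights as reported, relative to the basis at hand (target by target, the sums agree inside rounding margins):
  MgO: 20.54·0.3162 = 6.495 lb (target 6.494 lb)
  K2O: 6.944·0.6784 = 4.711 lb (target 4.711 lb)
  SrO: 18.55·0.6972 = 12.93 lb (target 12.93 lb)
  TiO2: 20.53·0.9900 = 20.32 lb (target 20.32 lb)
  Al2O3: 13.47·0.6533 + 33.81·0.003000 = 8.901 lb (target 8.901 lb)
  SiO2: 20.54·0.6333 + 33.81·0.9949 = 46.65 lb (target 46.64 lb)
Glass mass check: batch Σ − ignition loss = 100.0 lb (summing oxide targets gives 100.0 lb; versus the stated basis of 100.0 lb — rounding explains the deltas).
Whole-batch sum: Σ batch = 113.8 lb; the LOI term Σ batch·LOI equals 13.83 lb; as yield: glass ÷ batch → 87.85%.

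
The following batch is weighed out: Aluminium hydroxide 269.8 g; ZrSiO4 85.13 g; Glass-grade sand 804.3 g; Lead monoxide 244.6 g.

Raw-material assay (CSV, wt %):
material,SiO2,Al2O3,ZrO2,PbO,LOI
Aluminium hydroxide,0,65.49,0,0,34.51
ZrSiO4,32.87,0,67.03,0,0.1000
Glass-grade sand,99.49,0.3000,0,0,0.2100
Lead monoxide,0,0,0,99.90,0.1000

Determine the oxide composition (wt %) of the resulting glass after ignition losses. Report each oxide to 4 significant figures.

Glass mass = 1309 g (batch 1404 − LOI 95.13).
Composition: SiO2 63.28%, Al2O3 13.69%, ZrO2 4.360%, PbO 18.67%

The intermediate values are printed with 4-significant-digit rounding at each printed step; full precision is held from first step to last — exactly one rounding is applied to every reported number. All derived quantities, which include totals, four oxide percentages, yield, LOI, net glass mass, are rebuilt at full precision, exactly as shown in the question or the answer, starting from the weights per 1309 g of glass.
Per-oxide mass from batch:
  SiO2: 85.13·0.3287 + 804.3·0.9949 = 828.2 g
  Al2O3: 269.8·0.6549 + 804.3·0.003000 = 179.1 g
  ZrO2: 85.13·0.6703 = 57.06 g
  PbO: 244.6·0.9990 = 244.4 g
LOI: 269.8·0.3451 + 85.13·0.001000 + 804.3·0.002100 + 244.6·0.001000 = 95.13 g
The glass mass, total less LOI, = 1404 − 95.13 = 1309 g (consistent with Σ oxide mass)
percent by weight: oxide/glass ×100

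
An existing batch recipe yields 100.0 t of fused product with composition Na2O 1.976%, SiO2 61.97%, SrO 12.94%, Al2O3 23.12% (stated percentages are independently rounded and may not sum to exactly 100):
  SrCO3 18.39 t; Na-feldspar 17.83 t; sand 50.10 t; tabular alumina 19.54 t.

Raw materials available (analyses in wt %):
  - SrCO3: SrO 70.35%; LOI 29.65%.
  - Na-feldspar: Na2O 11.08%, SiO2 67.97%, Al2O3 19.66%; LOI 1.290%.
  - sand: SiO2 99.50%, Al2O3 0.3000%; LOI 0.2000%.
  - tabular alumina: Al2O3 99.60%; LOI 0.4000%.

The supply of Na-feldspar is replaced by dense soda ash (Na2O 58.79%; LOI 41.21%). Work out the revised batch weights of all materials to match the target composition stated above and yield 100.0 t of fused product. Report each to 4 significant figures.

The working math carries full precision in all steps; in-progress results are shown with 4-significant-digit rounding between the steps; every reported result is rounded only once — the derived quantities (LOI, glass mass, totals, the yield, four oxide percentages) are recomputed starting from the weights at 100.0 t of glass in full precision precisely as stated by problem or answer.
Target masses of each oxide per 100.0 t fused product:
  Na2O: 1.976% × 100.0 = 1.976 t
  SiO2: 61.97% × 100.0 = 61.97 t
  SrO: 12.94% × 100.0 = 12.94 t
  Al2O3: 23.12% × 100.0 = 23.12 t
A balance pass over the oxides, working from each reported weight, under the basis named above (delivered sums recover each target inside rounding margins):
  Na2O: 3.361·0.5879 = 1.976 t (target 1.976 t)
  SiO2: 62.28·0.9950 = 61.97 t (target 61.97 t)
  SrO: 18.39·0.7035 = 12.94 t (target 12.94 t)
  Al2O3: 62.28·0.003000 + 23.03·0.9960 = 23.12 t (target 23.12 t)
Consistency of the glass mass: Σ batch − LOI loss = 100.0 t (the targets, summed, come to 100.0 t; stated basis 100.0 t — gaps are rounding artifacts).
Total batch = Σ batch = 107.1 t; the LOI term Σ batch·LOI equals 7.054 t; the yield ratio, glass ÷ batch: 93.41%.

Revised batch per 100.0 t fused product:
  SrCO3: 18.39 t
  dense soda ash: 3.361 t
  sand: 62.28 t
  tabular alumina: 23.03 t
Total batch = 107.1 t; LOI loss = 7.054 t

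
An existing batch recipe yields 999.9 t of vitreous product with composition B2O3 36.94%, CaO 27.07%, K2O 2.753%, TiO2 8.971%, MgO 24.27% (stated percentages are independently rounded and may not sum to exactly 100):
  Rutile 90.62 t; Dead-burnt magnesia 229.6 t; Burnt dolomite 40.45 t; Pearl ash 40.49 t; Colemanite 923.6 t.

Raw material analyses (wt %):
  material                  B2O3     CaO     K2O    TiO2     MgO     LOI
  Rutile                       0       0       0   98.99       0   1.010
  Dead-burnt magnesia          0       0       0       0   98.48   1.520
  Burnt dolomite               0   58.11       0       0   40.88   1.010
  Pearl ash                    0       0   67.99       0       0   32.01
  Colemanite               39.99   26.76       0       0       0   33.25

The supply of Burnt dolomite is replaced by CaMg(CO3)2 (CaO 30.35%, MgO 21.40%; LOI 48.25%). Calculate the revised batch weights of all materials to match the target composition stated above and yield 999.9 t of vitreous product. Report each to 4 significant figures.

All arithmetic holds exact precision at each step; values along the way are shown rounded off to 4 significant figures on the page. A single rounding yields every reported value — the derived quantities are rebuilt from the weighed amounts at 999.9 t of glass at full float precision (yield, the five compositions, ignition loss, glass mass, totals) as quoted within problem or answer.
Per-oxide target masses for 999.9 t vitreous product:
  B2O3: 36.94% × 999.9 = 369.4 t
  CaO: 27.07% × 999.9 = 270.7 t
  K2O: 2.753% × 999.9 = 27.53 t
  TiO2: 8.971% × 999.9 = 89.70 t
  MgO: 24.27% × 999.9 = 242.7 t
Balance tally, oxide-wise, working from each reported weight, for the quoted basis mass (oxide sums agree with the targets modulo rounding of the values):
  B2O3: 923.6·0.3999 = 369.3 t (target 369.4 t)
  CaO: 77.45·0.3035 + 923.6·0.2676 = 270.7 t (target 270.7 t)
  K2O: 40.49·0.6799 = 27.53 t (target 27.53 t)
  TiO2: 90.62·0.9899 = 89.70 t (target 89.70 t)
  MgO: 229.6·0.9848 + 77.45·0.2140 = 242.7 t (target 242.7 t)
Auditing the glass mass value: total batch − LOI = 999.9 t (the Σ of target masses is 999.9 t; the stated basis being 999.9 t — any gap is answer rounding).
Summing the batch: Σ batch = 1362 t; ignition loss, Σ(batch × LOI) = 361.8 t; yield = glass ÷ total batch = 73.43%.

Revised batch per 999.9 t vitreous product:
  Rutile: 90.62 t
  Dead-burnt magnesia: 229.6 t
  CaMg(CO3)2: 77.45 t
  Pearl ash: 40.49 t
  Colemanite: 923.6 t
Total batch = 1362 t; LOI loss = 361.8 t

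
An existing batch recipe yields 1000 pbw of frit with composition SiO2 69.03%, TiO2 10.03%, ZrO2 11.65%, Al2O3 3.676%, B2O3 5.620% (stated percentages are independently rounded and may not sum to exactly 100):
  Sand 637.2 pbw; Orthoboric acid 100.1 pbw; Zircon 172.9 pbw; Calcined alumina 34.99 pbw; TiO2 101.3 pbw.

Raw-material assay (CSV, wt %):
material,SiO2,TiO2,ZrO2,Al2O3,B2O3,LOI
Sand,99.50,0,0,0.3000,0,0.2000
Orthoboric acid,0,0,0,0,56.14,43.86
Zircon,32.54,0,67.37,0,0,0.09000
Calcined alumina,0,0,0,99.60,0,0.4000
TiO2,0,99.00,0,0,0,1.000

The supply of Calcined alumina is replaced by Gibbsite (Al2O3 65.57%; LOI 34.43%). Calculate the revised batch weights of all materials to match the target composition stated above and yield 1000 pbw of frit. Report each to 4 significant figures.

Revised batch per 1000 pbw frit:
  Sand: 637.2 pbw
  Orthoboric acid: 100.1 pbw
  Zircon: 172.9 pbw
  Gibbsite: 53.15 pbw
  TiO2: 101.3 pbw
Total batch = 1065 pbw; LOI loss = 64.65 pbw

Mid-chain values are displayed rounded off to 4 significant digits on the page — exact precision is maintained in every operation — each reported value takes a single rounding. Derived quantities, which include five oxide percentages, totals, net glass mass, yield, LOI, are rebuilt in full float precision, as set out in the problem or answer text, from the weighed amounts on 1000 pbw of glass.
Oxide mass targets, per 1000 pbw frit:
  SiO2: 69.03% × 1000 = 690.3 pbw
  TiO2: 10.03% × 1000 = 100.3 pbw
  ZrO2: 11.65% × 1000 = 116.5 pbw
  Al2O3: 3.676% × 1000 = 36.76 pbw
  B2O3: 5.620% × 1000 = 56.20 pbw
Oxide-by-oxide audit using the reported weights, under the basis named above (each sum matches its target mass up to rounding of the answer):
  SiO2: 637.2·0.9950 + 172.9·0.3254 = 690.3 pbw (target 690.3 pbw)
  TiO2: 101.3·0.9900 = 100.3 pbw (target 100.3 pbw)
  ZrO2: 172.9·0.6737 = 116.5 pbw (target 116.5 pbw)
  Al2O3: 637.2·0.003000 + 53.15·0.6557 = 36.76 pbw (target 36.76 pbw)
  B2O3: 100.1·0.5614 = 56.20 pbw (target 56.20 pbw)
The glass-mass cross-check: whole batch net of LOI = 1000 pbw (oxide target masses add up to 1000 pbw; basis as stated: 1000 pbw — differing by rounding only).
Summing the batch: Σ batch = 1065 pbw; LOI removed, Σ of batch·LOI: 64.65 pbw; the yield ratio, glass ÷ batch: 93.93%.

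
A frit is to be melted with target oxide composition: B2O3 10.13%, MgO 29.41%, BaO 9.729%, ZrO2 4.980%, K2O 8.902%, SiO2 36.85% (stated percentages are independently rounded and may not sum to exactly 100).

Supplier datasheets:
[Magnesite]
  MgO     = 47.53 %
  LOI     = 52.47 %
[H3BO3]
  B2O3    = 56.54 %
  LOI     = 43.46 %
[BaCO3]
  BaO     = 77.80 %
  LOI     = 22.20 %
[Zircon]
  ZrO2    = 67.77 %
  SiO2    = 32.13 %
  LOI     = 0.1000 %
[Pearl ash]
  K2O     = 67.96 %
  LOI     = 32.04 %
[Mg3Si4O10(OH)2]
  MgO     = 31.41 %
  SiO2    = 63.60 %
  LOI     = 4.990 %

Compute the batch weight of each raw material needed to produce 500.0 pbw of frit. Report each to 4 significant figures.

Values along the way are printed, rounded to four significant figures, on the page; all arithmetic carries exact precision in every operation; each reported number includes exactly one rounding. Derived quantities are rebuilt in full float precision (six oxide percentages, net glass mass, yield, totals, ignition loss) starting from the weights on 500.0 pbw of glass as they appear in the problem or answer text.
The oxide mass targets at 500.0 pbw frit:
  B2O3: 10.13% × 500.0 = 50.65 pbw
  MgO: 29.41% × 500.0 = 147.0 pbw
  BaO: 9.729% × 500.0 = 48.64 pbw
  ZrO2: 4.980% × 500.0 = 24.90 pbw
  K2O: 8.902% × 500.0 = 44.51 pbw
  SiO2: 36.85% × 500.0 = 184.2 pbw
Oxide-by-oxide audit working from each reported weight, at the basis given (summed amounts equal target values once rounding is allowed for):
  B2O3: 89.58·0.5654 = 50.65 pbw (target 50.65 pbw)
  MgO: 130.2·0.4753 + 271.1·0.3141 = 147.0 pbw (target 147.0 pbw)
  BaO: 62.53·0.7780 = 48.65 pbw (target 48.64 pbw)
  ZrO2: 36.74·0.6777 = 24.90 pbw (target 24.90 pbw)
  K2O: 65.49·0.6796 = 44.51 pbw (target 44.51 pbw)
  SiO2: 36.74·0.3213 + 271.1·0.6360 = 184.2 pbw (target 184.2 pbw)
Auditing the glass mass value: Σ batch − LOI loss = 500.0 pbw (the targets, summed, come to 500.0 pbw; stated basis 500.0 pbw — any gap is answer rounding).
Adding the batch up: Σ batch = 655.6 pbw; the LOI term Σ batch·LOI equals 155.7 pbw; yield, glass over the total, = 76.26%.

Batch per 500.0 pbw frit:
  Magnesite: 130.2 pbw
  H3BO3: 89.58 pbw
  BaCO3: 62.53 pbw
  Zircon: 36.74 pbw
  Pearl ash: 65.49 pbw
  Mg3Si4O10(OH)2: 271.1 pbw
Total batch = 655.6 pbw; LOI loss = 155.7 pbw; yield = 76.26%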